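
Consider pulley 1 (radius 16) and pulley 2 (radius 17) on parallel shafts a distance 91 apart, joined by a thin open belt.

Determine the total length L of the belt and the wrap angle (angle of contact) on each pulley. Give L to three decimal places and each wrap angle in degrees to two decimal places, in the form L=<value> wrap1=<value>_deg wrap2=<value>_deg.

L=285.684 wrap1=178.74_deg wrap2=181.26_deg

open belt: β = asin((r2−r1)/C) = asin(1/91) = 0.6296°
wrap1 = π − 2β = 178.7407°
wrap2 = π + 2β = 181.2593°
tangent length = C·cosβ = 90.9945
L = r1·wrap1 + r2·wrap2 + 2·C·cosβ = 16·3.1196 + 17·3.1636 + 2·90.9945 = 285.6835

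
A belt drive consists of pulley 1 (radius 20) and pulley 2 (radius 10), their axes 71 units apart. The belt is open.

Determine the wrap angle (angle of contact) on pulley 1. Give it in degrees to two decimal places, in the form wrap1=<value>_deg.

open belt: β = asin((r2−r1)/C) = asin(-10/71) = -8.0967°
wrap1 = π − 2β = 196.1935°
wrap2 = π + 2β = 163.8065°

wrap1=196.19_deg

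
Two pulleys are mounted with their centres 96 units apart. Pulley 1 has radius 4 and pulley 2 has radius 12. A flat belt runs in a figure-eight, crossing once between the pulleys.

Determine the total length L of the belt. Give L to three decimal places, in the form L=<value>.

crossed belt: β = asin((r1+r2)/C) = asin(16/96) = 9.5941°
wrap1 = wrap2 = π + 2β = 199.1881°
tangent length = C·cosβ = 94.6573
L = (r1+r2)·wrap + 2·C·cosβ = 16·3.4765 + 2·94.6573 = 244.9384

L=244.938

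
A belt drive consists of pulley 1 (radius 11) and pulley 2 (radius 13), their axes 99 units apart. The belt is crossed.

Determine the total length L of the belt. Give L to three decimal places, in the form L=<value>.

L=279.245

crossed belt: β = asin((r1+r2)/C) = asin(24/99) = 14.0297°
wrap1 = wrap2 = π + 2β = 208.0593°
tangent length = C·cosβ = 96.0469
L = (r1+r2)·wrap + 2·C·cosβ = 24·3.6313 + 2·96.0469 = 279.2454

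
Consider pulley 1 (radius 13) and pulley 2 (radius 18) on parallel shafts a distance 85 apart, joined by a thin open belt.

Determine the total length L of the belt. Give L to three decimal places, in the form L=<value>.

open belt: β = asin((r2−r1)/C) = asin(5/85) = 3.3723°
wrap1 = π − 2β = 173.2554°
wrap2 = π + 2β = 186.7446°
tangent length = C·cosβ = 84.8528
L = r1·wrap1 + r2·wrap2 + 2·C·cosβ = 13·3.0239 + 18·3.2593 + 2·84.8528 = 267.6836

L=267.684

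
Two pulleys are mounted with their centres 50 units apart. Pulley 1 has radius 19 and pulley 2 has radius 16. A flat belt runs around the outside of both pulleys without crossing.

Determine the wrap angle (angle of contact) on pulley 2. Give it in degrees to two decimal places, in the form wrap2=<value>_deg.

wrap2=173.12_deg

open belt: β = asin((r2−r1)/C) = asin(-3/50) = -3.4398°
wrap1 = π − 2β = 186.8796°
wrap2 = π + 2β = 173.1204°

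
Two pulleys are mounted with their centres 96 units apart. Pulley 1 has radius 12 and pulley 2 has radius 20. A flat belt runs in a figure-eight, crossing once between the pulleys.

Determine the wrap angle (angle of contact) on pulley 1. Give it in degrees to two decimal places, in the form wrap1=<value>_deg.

wrap1=218.94_deg

crossed belt: β = asin((r1+r2)/C) = asin(32/96) = 19.4712°
wrap1 = wrap2 = π + 2β = 218.9424°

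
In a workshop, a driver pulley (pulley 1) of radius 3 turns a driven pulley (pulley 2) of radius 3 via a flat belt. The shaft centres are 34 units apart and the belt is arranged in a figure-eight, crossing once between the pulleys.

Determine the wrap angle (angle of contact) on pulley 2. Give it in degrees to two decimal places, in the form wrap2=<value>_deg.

crossed belt: β = asin((r1+r2)/C) = asin(6/34) = 10.1642°
wrap1 = wrap2 = π + 2β = 200.3285°

wrap2=200.33_deg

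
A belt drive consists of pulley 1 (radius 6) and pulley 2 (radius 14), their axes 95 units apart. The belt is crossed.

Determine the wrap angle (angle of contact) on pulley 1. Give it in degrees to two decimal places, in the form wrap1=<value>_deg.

crossed belt: β = asin((r1+r2)/C) = asin(20/95) = 12.1532°
wrap1 = wrap2 = π + 2β = 204.3064°

wrap1=204.31_deg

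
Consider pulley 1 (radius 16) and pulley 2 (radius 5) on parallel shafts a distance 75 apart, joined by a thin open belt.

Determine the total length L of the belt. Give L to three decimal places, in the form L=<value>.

L=217.590

open belt: β = asin((r2−r1)/C) = asin(-11/75) = -8.4338°
wrap1 = π − 2β = 196.8676°
wrap2 = π + 2β = 163.1324°
tangent length = C·cosβ = 74.1889
L = r1·wrap1 + r2·wrap2 + 2·C·cosβ = 16·3.4360 + 5·2.8472 + 2·74.1889 = 217.5897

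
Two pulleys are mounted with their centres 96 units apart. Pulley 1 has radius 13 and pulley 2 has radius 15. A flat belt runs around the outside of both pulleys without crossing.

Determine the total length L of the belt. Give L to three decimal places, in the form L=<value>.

open belt: β = asin((r2−r1)/C) = asin(2/96) = 1.1937°
wrap1 = π − 2β = 177.6125°
wrap2 = π + 2β = 182.3875°
tangent length = C·cosβ = 95.9792
L = r1·wrap1 + r2·wrap2 + 2·C·cosβ = 13·3.0999 + 15·3.1833 + 2·95.9792 = 280.0063

L=280.006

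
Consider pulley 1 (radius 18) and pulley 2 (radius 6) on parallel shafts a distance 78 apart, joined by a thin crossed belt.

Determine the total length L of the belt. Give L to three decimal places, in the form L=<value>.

crossed belt: β = asin((r1+r2)/C) = asin(24/78) = 17.9202°
wrap1 = wrap2 = π + 2β = 215.8404°
tangent length = C·cosβ = 74.2159
L = (r1+r2)·wrap + 2·C·cosβ = 24·3.7671 + 2·74.2159 = 238.8428

L=238.843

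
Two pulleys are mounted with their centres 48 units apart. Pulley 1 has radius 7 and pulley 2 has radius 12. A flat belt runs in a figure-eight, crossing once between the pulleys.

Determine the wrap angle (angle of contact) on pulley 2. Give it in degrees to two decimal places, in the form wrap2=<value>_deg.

crossed belt: β = asin((r1+r2)/C) = asin(19/48) = 23.3180°
wrap1 = wrap2 = π + 2β = 226.6359°

wrap2=226.64_deg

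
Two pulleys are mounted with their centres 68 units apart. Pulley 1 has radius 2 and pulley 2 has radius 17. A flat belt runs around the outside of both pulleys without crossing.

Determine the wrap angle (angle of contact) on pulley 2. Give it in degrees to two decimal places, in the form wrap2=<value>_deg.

open belt: β = asin((r2−r1)/C) = asin(15/68) = 12.7436°
wrap1 = π − 2β = 154.5128°
wrap2 = π + 2β = 205.4872°

wrap2=205.49_deg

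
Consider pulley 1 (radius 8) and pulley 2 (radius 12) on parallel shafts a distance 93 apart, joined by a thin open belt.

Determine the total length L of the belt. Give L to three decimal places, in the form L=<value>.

open belt: β = asin((r2−r1)/C) = asin(4/93) = 2.4651°
wrap1 = π − 2β = 175.0698°
wrap2 = π + 2β = 184.9302°
tangent length = C·cosβ = 92.9139
L = r1·wrap1 + r2·wrap2 + 2·C·cosβ = 8·3.0555 + 12·3.2276 + 2·92.9139 = 249.0039

L=249.004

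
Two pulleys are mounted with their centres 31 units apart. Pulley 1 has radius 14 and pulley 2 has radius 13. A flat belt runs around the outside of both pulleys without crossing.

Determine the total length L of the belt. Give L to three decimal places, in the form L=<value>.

open belt: β = asin((r2−r1)/C) = asin(-1/31) = -1.8486°
wrap1 = π − 2β = 183.6971°
wrap2 = π + 2β = 176.3029°
tangent length = C·cosβ = 30.9839
L = r1·wrap1 + r2·wrap2 + 2·C·cosβ = 14·3.2061 + 13·3.0771 + 2·30.9839 = 146.8553

L=146.855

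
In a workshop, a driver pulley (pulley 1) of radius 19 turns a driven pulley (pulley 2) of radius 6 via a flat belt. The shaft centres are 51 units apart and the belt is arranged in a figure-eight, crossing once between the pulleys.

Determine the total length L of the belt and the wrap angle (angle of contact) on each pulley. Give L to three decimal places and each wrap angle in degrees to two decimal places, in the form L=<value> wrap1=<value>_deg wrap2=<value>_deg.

crossed belt: β = asin((r1+r2)/C) = asin(25/51) = 29.3535°
wrap1 = wrap2 = π + 2β = 238.7069°
tangent length = C·cosβ = 44.4522
L = (r1+r2)·wrap + 2·C·cosβ = 25·4.1662 + 2·44.4522 = 193.0600

L=193.060 wrap1=238.71_deg wrap2=238.71_deg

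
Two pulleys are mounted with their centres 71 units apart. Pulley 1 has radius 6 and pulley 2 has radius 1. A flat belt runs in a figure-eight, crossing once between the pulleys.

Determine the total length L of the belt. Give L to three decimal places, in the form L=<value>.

L=164.682

crossed belt: β = asin((r1+r2)/C) = asin(7/71) = 5.6581°
wrap1 = wrap2 = π + 2β = 191.3161°
tangent length = C·cosβ = 70.6541
L = (r1+r2)·wrap + 2·C·cosβ = 7·3.3391 + 2·70.6541 = 164.6819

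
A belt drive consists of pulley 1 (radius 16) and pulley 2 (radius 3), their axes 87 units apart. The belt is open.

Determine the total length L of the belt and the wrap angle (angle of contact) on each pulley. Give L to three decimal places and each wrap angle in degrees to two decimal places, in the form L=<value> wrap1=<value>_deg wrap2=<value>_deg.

open belt: β = asin((r2−r1)/C) = asin(-13/87) = -8.5936°
wrap1 = π − 2β = 197.1872°
wrap2 = π + 2β = 162.8128°
tangent length = C·cosβ = 86.0233
L = r1·wrap1 + r2·wrap2 + 2·C·cosβ = 16·3.4416 + 3·2.8416 + 2·86.0233 = 235.6364

L=235.636 wrap1=197.19_deg wrap2=162.81_deg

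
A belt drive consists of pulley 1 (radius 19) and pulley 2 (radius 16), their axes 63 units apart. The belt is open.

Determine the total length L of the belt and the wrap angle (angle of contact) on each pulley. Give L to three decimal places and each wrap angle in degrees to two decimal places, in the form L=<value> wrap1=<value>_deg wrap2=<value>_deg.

open belt: β = asin((r2−r1)/C) = asin(-3/63) = -2.7294°
wrap1 = π − 2β = 185.4588°
wrap2 = π + 2β = 174.5412°
tangent length = C·cosβ = 62.9285
L = r1·wrap1 + r2·wrap2 + 2·C·cosβ = 19·3.2369 + 16·3.0463 + 2·62.9285 = 236.0986

L=236.099 wrap1=185.46_deg wrap2=174.54_deg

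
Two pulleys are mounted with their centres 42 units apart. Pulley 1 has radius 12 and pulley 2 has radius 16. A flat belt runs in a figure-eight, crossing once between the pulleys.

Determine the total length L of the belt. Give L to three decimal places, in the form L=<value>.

L=191.439

crossed belt: β = asin((r1+r2)/C) = asin(28/42) = 41.8103°
wrap1 = wrap2 = π + 2β = 263.6206°
tangent length = C·cosβ = 31.3050
L = (r1+r2)·wrap + 2·C·cosβ = 28·4.6010 + 2·31.3050 = 191.4392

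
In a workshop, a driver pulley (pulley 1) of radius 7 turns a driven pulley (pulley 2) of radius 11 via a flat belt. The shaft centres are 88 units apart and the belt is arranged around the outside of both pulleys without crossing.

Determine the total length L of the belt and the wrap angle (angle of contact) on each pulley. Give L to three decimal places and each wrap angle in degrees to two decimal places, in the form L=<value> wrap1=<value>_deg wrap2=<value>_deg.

L=232.731 wrap1=174.79_deg wrap2=185.21_deg

open belt: β = asin((r2−r1)/C) = asin(4/88) = 2.6053°
wrap1 = π − 2β = 174.7895°
wrap2 = π + 2β = 185.2105°
tangent length = C·cosβ = 87.9090
L = r1·wrap1 + r2·wrap2 + 2·C·cosβ = 7·3.0507 + 11·3.2325 + 2·87.9090 = 232.7305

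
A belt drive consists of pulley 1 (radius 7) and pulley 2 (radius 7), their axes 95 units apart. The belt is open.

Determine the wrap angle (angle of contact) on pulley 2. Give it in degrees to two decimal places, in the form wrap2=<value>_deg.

open belt: β = asin((r2−r1)/C) = asin(0/95) = 0.0000°
wrap1 = π − 2β = 180.0000°
wrap2 = π + 2β = 180.0000°

wrap2=180.00_deg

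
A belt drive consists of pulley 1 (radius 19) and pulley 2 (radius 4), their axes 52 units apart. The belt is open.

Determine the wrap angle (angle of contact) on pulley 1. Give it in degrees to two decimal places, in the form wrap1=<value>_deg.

wrap1=213.53_deg

open belt: β = asin((r2−r1)/C) = asin(-15/52) = -16.7659°
wrap1 = π − 2β = 213.5317°
wrap2 = π + 2β = 146.4683°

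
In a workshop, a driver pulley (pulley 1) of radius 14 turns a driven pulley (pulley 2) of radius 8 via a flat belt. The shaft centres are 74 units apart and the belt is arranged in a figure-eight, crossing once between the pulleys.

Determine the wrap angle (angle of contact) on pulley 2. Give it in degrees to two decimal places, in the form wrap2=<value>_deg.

crossed belt: β = asin((r1+r2)/C) = asin(22/74) = 17.2953°
wrap1 = wrap2 = π + 2β = 214.5907°

wrap2=214.59_deg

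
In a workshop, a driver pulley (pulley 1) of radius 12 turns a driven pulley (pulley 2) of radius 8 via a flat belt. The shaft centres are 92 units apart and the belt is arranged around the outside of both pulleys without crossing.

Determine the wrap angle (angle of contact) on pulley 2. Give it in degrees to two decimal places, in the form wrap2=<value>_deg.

wrap2=175.02_deg

open belt: β = asin((r2−r1)/C) = asin(-4/92) = -2.4919°
wrap1 = π − 2β = 184.9838°
wrap2 = π + 2β = 175.0162°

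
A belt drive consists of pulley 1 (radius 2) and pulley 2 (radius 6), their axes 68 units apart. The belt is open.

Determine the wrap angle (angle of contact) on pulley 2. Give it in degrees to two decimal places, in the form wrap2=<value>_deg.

wrap2=186.74_deg

open belt: β = asin((r2−r1)/C) = asin(4/68) = 3.3723°
wrap1 = π − 2β = 173.2554°
wrap2 = π + 2β = 186.7446°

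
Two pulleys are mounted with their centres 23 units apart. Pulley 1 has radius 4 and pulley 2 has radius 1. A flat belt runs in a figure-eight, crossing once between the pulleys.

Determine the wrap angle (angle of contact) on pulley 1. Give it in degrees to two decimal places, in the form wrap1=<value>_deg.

crossed belt: β = asin((r1+r2)/C) = asin(5/23) = 12.5559°
wrap1 = wrap2 = π + 2β = 205.1117°

wrap1=205.11_deg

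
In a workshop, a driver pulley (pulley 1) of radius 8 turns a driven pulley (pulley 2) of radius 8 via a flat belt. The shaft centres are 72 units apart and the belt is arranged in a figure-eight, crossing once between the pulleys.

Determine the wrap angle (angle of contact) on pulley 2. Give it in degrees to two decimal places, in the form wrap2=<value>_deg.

wrap2=205.68_deg

crossed belt: β = asin((r1+r2)/C) = asin(16/72) = 12.8396°
wrap1 = wrap2 = π + 2β = 205.6792°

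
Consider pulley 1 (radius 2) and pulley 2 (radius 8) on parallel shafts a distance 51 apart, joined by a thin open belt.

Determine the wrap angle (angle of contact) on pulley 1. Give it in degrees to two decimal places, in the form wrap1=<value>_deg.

open belt: β = asin((r2−r1)/C) = asin(6/51) = 6.7563°
wrap1 = π − 2β = 166.4873°
wrap2 = π + 2β = 193.5127°

wrap1=166.49_deg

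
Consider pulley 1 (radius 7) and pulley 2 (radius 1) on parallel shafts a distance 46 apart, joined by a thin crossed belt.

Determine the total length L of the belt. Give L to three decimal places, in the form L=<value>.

L=118.528

crossed belt: β = asin((r1+r2)/C) = asin(8/46) = 10.0154°
wrap1 = wrap2 = π + 2β = 200.0308°
tangent length = C·cosβ = 45.2990
L = (r1+r2)·wrap + 2·C·cosβ = 8·3.4912 + 2·45.2990 = 118.5276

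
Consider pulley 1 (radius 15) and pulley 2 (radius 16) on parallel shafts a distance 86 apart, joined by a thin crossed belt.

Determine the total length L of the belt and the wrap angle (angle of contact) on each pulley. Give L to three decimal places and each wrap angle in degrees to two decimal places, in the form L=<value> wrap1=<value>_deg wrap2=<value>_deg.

L=280.690 wrap1=222.26_deg wrap2=222.26_deg

crossed belt: β = asin((r1+r2)/C) = asin(31/86) = 21.1288°
wrap1 = wrap2 = π + 2β = 222.2575°
tangent length = C·cosβ = 80.2185
L = (r1+r2)·wrap + 2·C·cosβ = 31·3.8791 + 2·80.2185 = 280.6898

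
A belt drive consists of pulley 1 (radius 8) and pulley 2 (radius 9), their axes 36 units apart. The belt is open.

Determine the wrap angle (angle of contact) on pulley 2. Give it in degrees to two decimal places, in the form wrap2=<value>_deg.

wrap2=183.18_deg

open belt: β = asin((r2−r1)/C) = asin(1/36) = 1.5918°
wrap1 = π − 2β = 176.8165°
wrap2 = π + 2β = 183.1835°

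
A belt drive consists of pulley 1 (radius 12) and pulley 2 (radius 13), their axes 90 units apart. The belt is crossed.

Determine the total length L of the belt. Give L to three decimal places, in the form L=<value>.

crossed belt: β = asin((r1+r2)/C) = asin(25/90) = 16.1276°
wrap1 = wrap2 = π + 2β = 212.2552°
tangent length = C·cosβ = 86.4581
L = (r1+r2)·wrap + 2·C·cosβ = 25·3.7046 + 2·86.4581 = 265.5300

L=265.530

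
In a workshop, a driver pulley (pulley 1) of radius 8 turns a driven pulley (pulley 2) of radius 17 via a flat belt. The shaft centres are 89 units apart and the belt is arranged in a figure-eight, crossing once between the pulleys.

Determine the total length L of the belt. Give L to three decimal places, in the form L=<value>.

crossed belt: β = asin((r1+r2)/C) = asin(25/89) = 16.3139°
wrap1 = wrap2 = π + 2β = 212.6277°
tangent length = C·cosβ = 85.4166
L = (r1+r2)·wrap + 2·C·cosβ = 25·3.7111 + 2·85.4166 = 263.6096

L=263.610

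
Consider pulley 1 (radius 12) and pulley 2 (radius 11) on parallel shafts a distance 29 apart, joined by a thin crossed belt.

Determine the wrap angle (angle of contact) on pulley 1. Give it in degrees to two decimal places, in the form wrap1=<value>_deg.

crossed belt: β = asin((r1+r2)/C) = asin(23/29) = 52.4765°
wrap1 = wrap2 = π + 2β = 284.9530°

wrap1=284.95_deg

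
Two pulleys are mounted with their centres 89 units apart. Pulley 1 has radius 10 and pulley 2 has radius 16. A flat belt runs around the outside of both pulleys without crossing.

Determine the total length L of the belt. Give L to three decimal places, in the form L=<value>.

L=260.086

open belt: β = asin((r2−r1)/C) = asin(6/89) = 3.8656°
wrap1 = π − 2β = 172.2689°
wrap2 = π + 2β = 187.7311°
tangent length = C·cosβ = 88.7975
L = r1·wrap1 + r2·wrap2 + 2·C·cosβ = 10·3.0067 + 16·3.2765 + 2·88.7975 = 260.0861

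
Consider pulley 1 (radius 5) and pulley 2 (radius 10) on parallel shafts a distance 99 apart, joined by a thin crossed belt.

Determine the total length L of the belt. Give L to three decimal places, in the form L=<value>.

crossed belt: β = asin((r1+r2)/C) = asin(15/99) = 8.7147°
wrap1 = wrap2 = π + 2β = 197.4295°
tangent length = C·cosβ = 97.8570
L = (r1+r2)·wrap + 2·C·cosβ = 15·3.4458 + 2·97.8570 = 247.4010

L=247.401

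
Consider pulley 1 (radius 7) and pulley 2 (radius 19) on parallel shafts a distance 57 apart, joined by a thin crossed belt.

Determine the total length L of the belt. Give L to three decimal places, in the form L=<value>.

L=207.761

crossed belt: β = asin((r1+r2)/C) = asin(26/57) = 27.1383°
wrap1 = wrap2 = π + 2β = 234.2767°
tangent length = C·cosβ = 50.7247
L = (r1+r2)·wrap + 2·C·cosβ = 26·4.0889 + 2·50.7247 = 207.7609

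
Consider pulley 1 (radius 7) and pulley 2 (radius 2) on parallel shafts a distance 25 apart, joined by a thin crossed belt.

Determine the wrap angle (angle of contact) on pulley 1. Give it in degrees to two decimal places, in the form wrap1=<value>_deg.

crossed belt: β = asin((r1+r2)/C) = asin(9/25) = 21.1002°
wrap1 = wrap2 = π + 2β = 222.2004°

wrap1=222.20_deg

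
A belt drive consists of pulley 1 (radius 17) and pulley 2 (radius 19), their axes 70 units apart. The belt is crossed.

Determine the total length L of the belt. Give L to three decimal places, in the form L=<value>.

L=272.057

crossed belt: β = asin((r1+r2)/C) = asin(36/70) = 30.9497°
wrap1 = wrap2 = π + 2β = 241.8994°
tangent length = C·cosβ = 60.0333
L = (r1+r2)·wrap + 2·C·cosβ = 36·4.2219 + 2·60.0333 = 272.0566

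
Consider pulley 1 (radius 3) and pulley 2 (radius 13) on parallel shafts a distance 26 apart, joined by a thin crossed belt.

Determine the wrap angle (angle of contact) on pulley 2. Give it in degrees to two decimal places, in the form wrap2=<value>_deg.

wrap2=255.96_deg

crossed belt: β = asin((r1+r2)/C) = asin(16/26) = 37.9799°
wrap1 = wrap2 = π + 2β = 255.9597°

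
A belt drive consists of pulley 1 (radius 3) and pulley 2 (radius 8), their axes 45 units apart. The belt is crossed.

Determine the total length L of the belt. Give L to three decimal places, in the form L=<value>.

L=127.260

crossed belt: β = asin((r1+r2)/C) = asin(11/45) = 14.1490°
wrap1 = wrap2 = π + 2β = 208.2980°
tangent length = C·cosβ = 43.6348
L = (r1+r2)·wrap + 2·C·cosβ = 11·3.6355 + 2·43.6348 = 127.2600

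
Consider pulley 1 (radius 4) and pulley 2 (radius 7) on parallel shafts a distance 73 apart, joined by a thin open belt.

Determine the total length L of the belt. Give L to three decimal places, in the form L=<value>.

L=180.681

open belt: β = asin((r2−r1)/C) = asin(3/73) = 2.3553°
wrap1 = π − 2β = 175.2894°
wrap2 = π + 2β = 184.7106°
tangent length = C·cosβ = 72.9383
L = r1·wrap1 + r2·wrap2 + 2·C·cosβ = 4·3.0594 + 7·3.2238 + 2·72.9383 = 180.6808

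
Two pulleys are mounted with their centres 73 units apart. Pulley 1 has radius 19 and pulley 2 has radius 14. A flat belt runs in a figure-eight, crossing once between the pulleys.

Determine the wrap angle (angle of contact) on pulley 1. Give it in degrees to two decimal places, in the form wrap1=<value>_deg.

wrap1=233.75_deg

crossed belt: β = asin((r1+r2)/C) = asin(33/73) = 26.8756°
wrap1 = wrap2 = π + 2β = 233.7512°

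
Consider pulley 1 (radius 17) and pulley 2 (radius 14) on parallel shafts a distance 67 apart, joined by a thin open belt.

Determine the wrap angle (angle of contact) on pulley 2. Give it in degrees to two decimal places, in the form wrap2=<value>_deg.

wrap2=174.87_deg

open belt: β = asin((r2−r1)/C) = asin(-3/67) = -2.5663°
wrap1 = π − 2β = 185.1327°
wrap2 = π + 2β = 174.8673°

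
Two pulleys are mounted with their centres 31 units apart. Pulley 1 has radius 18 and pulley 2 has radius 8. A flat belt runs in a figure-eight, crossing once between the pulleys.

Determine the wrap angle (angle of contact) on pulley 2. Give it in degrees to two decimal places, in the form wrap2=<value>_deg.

crossed belt: β = asin((r1+r2)/C) = asin(26/31) = 57.0041°
wrap1 = wrap2 = π + 2β = 294.0082°

wrap2=294.01_deg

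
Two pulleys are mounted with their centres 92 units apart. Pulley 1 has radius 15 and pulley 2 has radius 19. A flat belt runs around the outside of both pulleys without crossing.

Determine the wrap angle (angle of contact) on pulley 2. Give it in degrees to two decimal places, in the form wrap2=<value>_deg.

open belt: β = asin((r2−r1)/C) = asin(4/92) = 2.4919°
wrap1 = π − 2β = 175.0162°
wrap2 = π + 2β = 184.9838°

wrap2=184.98_deg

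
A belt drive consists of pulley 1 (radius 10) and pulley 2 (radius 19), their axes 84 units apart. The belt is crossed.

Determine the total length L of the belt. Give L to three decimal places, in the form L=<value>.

crossed belt: β = asin((r1+r2)/C) = asin(29/84) = 20.1963°
wrap1 = wrap2 = π + 2β = 220.3927°
tangent length = C·cosβ = 78.8353
L = (r1+r2)·wrap + 2·C·cosβ = 29·3.8466 + 2·78.8353 = 269.2213

L=269.221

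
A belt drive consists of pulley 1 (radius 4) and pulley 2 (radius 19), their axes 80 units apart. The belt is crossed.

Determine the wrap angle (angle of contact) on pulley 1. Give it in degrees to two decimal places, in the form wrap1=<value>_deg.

crossed belt: β = asin((r1+r2)/C) = asin(23/80) = 16.7083°
wrap1 = wrap2 = π + 2β = 213.4167°

wrap1=213.42_deg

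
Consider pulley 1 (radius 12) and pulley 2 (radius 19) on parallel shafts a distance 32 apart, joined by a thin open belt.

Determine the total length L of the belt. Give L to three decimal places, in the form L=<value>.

L=162.927

open belt: β = asin((r2−r1)/C) = asin(7/32) = 12.6356°
wrap1 = π − 2β = 154.7287°
wrap2 = π + 2β = 205.2713°
tangent length = C·cosβ = 31.2250
L = r1·wrap1 + r2·wrap2 + 2·C·cosβ = 12·2.7005 + 19·3.5827 + 2·31.2250 = 162.9268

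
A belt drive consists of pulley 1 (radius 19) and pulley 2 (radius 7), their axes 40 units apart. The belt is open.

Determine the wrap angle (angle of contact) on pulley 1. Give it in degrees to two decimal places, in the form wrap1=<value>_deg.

open belt: β = asin((r2−r1)/C) = asin(-12/40) = -17.4576°
wrap1 = π − 2β = 214.9152°
wrap2 = π + 2β = 145.0848°

wrap1=214.92_deg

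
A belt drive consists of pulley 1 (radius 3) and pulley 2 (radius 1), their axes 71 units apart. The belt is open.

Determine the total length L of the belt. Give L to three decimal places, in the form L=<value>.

open belt: β = asin((r2−r1)/C) = asin(-2/71) = -1.6142°
wrap1 = π − 2β = 183.2284°
wrap2 = π + 2β = 176.7716°
tangent length = C·cosβ = 70.9718
L = r1·wrap1 + r2·wrap2 + 2·C·cosβ = 3·3.1979 + 1·3.0852 + 2·70.9718 = 154.6227

L=154.623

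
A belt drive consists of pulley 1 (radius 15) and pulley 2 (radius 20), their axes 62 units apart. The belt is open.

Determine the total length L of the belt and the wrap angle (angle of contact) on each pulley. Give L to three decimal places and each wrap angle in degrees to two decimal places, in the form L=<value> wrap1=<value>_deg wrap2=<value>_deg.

open belt: β = asin((r2−r1)/C) = asin(5/62) = 4.6257°
wrap1 = π − 2β = 170.7487°
wrap2 = π + 2β = 189.2513°
tangent length = C·cosβ = 61.7981
L = r1·wrap1 + r2·wrap2 + 2·C·cosβ = 15·2.9801 + 20·3.3031 + 2·61.7981 = 234.3592

L=234.359 wrap1=170.75_deg wrap2=189.25_deg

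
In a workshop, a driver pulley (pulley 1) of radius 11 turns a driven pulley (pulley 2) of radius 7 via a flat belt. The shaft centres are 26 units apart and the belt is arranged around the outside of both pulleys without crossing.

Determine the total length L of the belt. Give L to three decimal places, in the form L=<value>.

L=109.165

open belt: β = asin((r2−r1)/C) = asin(-4/26) = -8.8499°
wrap1 = π − 2β = 197.6998°
wrap2 = π + 2β = 162.3002°
tangent length = C·cosβ = 25.6905
L = r1·wrap1 + r2·wrap2 + 2·C·cosβ = 11·3.4505 + 7·2.8327 + 2·25.6905 = 109.1653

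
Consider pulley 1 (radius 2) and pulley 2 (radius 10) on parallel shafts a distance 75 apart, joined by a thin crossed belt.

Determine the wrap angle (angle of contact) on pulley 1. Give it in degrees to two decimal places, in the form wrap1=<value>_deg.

wrap1=198.41_deg

crossed belt: β = asin((r1+r2)/C) = asin(12/75) = 9.2069°
wrap1 = wrap2 = π + 2β = 198.4138°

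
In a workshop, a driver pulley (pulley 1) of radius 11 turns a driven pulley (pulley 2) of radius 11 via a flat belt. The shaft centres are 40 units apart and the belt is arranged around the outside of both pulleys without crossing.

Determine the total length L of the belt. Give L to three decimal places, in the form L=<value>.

open belt: β = asin((r2−r1)/C) = asin(0/40) = 0.0000°
wrap1 = π − 2β = 180.0000°
wrap2 = π + 2β = 180.0000°
tangent length = C·cosβ = 40.0000
L = r1·wrap1 + r2·wrap2 + 2·C·cosβ = 11·3.1416 + 11·3.1416 + 2·40.0000 = 149.1150

L=149.115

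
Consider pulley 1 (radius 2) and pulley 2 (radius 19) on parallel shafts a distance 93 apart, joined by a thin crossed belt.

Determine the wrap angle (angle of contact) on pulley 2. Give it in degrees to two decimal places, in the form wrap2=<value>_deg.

crossed belt: β = asin((r1+r2)/C) = asin(21/93) = 13.0503°
wrap1 = wrap2 = π + 2β = 206.1006°

wrap2=206.10_deg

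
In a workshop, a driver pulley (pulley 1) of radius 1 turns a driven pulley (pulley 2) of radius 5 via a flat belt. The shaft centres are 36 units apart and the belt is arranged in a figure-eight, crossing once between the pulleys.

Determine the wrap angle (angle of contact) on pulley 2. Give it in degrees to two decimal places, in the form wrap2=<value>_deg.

crossed belt: β = asin((r1+r2)/C) = asin(6/36) = 9.5941°
wrap1 = wrap2 = π + 2β = 199.1881°

wrap2=199.19_deg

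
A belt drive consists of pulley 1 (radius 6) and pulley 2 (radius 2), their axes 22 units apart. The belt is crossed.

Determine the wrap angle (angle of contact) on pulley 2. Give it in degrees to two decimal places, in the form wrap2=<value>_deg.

wrap2=222.65_deg

crossed belt: β = asin((r1+r2)/C) = asin(8/22) = 21.3237°
wrap1 = wrap2 = π + 2β = 222.6474°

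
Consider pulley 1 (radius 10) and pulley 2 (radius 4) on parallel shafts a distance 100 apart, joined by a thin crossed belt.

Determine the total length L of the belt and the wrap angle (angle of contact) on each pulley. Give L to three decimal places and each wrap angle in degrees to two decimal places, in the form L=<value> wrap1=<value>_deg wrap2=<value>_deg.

crossed belt: β = asin((r1+r2)/C) = asin(14/100) = 8.0478°
wrap1 = wrap2 = π + 2β = 196.0957°
tangent length = C·cosβ = 99.0152
L = (r1+r2)·wrap + 2·C·cosβ = 14·3.4225 + 2·99.0152 = 245.9455

L=245.946 wrap1=196.10_deg wrap2=196.10_deg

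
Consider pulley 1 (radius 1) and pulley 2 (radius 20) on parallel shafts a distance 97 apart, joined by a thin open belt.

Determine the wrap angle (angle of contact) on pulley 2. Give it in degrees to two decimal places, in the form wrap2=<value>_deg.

wrap2=202.59_deg

open belt: β = asin((r2−r1)/C) = asin(19/97) = 11.2959°
wrap1 = π − 2β = 157.4082°
wrap2 = π + 2β = 202.5918°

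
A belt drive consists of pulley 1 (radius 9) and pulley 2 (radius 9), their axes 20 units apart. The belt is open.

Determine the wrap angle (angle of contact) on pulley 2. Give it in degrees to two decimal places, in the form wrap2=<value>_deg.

open belt: β = asin((r2−r1)/C) = asin(0/20) = 0.0000°
wrap1 = π − 2β = 180.0000°
wrap2 = π + 2β = 180.0000°

wrap2=180.00_deg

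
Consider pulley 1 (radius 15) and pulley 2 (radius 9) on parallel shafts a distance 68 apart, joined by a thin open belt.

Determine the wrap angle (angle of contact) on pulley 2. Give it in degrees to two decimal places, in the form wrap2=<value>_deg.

wrap2=169.88_deg

open belt: β = asin((r2−r1)/C) = asin(-6/68) = -5.0621°
wrap1 = π − 2β = 190.1242°
wrap2 = π + 2β = 169.8758°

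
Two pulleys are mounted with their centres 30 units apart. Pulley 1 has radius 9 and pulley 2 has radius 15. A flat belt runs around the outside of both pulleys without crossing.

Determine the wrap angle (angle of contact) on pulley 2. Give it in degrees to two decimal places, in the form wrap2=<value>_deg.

open belt: β = asin((r2−r1)/C) = asin(6/30) = 11.5370°
wrap1 = π − 2β = 156.9261°
wrap2 = π + 2β = 203.0739°

wrap2=203.07_deg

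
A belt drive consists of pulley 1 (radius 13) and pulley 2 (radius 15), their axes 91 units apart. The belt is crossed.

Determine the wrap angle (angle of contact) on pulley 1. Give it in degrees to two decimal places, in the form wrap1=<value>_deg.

crossed belt: β = asin((r1+r2)/C) = asin(28/91) = 17.9202°
wrap1 = wrap2 = π + 2β = 215.8404°

wrap1=215.84_deg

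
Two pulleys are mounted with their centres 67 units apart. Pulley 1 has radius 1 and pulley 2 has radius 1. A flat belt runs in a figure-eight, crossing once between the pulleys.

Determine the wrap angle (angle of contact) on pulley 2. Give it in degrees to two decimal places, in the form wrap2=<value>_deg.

crossed belt: β = asin((r1+r2)/C) = asin(2/67) = 1.7106°
wrap1 = wrap2 = π + 2β = 183.4212°

wrap2=183.42_deg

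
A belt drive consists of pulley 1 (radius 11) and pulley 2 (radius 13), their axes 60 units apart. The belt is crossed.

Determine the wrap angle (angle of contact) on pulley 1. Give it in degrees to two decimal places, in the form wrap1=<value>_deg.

crossed belt: β = asin((r1+r2)/C) = asin(24/60) = 23.5782°
wrap1 = wrap2 = π + 2β = 227.1564°

wrap1=227.16_deg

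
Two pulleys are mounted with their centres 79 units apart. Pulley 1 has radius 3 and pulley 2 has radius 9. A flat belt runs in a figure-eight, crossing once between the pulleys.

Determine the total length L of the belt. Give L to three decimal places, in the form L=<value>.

L=197.525

crossed belt: β = asin((r1+r2)/C) = asin(12/79) = 8.7370°
wrap1 = wrap2 = π + 2β = 197.4740°
tangent length = C·cosβ = 78.0833
L = (r1+r2)·wrap + 2·C·cosβ = 12·3.4466 + 2·78.0833 = 197.5254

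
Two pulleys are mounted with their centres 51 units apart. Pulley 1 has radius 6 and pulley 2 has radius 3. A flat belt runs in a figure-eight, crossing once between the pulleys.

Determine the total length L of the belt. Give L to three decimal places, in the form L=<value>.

crossed belt: β = asin((r1+r2)/C) = asin(9/51) = 10.1642°
wrap1 = wrap2 = π + 2β = 200.3285°
tangent length = C·cosβ = 50.1996
L = (r1+r2)·wrap + 2·C·cosβ = 9·3.4964 + 2·50.1996 = 131.8667

L=131.867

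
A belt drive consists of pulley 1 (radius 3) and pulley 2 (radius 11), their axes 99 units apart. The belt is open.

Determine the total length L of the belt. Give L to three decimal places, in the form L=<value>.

L=242.629

open belt: β = asin((r2−r1)/C) = asin(8/99) = 4.6350°
wrap1 = π − 2β = 170.7300°
wrap2 = π + 2β = 189.2700°
tangent length = C·cosβ = 98.6762
L = r1·wrap1 + r2·wrap2 + 2·C·cosβ = 3·2.9798 + 11·3.3034 + 2·98.6762 = 242.6291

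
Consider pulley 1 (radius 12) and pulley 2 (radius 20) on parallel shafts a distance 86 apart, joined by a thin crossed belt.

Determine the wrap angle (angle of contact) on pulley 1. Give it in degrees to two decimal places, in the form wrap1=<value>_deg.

crossed belt: β = asin((r1+r2)/C) = asin(32/86) = 21.8448°
wrap1 = wrap2 = π + 2β = 223.6895°

wrap1=223.69_deg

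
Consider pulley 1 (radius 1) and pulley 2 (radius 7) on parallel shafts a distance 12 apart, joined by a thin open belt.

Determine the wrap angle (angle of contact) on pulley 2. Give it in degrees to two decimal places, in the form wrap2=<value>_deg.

wrap2=240.00_deg

open belt: β = asin((r2−r1)/C) = asin(6/12) = 30.0000°
wrap1 = π − 2β = 120.0000°
wrap2 = π + 2β = 240.0000°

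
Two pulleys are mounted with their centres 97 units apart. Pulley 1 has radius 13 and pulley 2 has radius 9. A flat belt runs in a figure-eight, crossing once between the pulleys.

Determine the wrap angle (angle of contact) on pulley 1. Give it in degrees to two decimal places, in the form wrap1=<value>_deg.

crossed belt: β = asin((r1+r2)/C) = asin(22/97) = 13.1090°
wrap1 = wrap2 = π + 2β = 206.2180°

wrap1=206.22_deg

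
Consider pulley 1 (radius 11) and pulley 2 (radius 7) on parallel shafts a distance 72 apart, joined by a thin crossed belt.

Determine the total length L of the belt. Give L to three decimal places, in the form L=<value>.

L=205.073

crossed belt: β = asin((r1+r2)/C) = asin(18/72) = 14.4775°
wrap1 = wrap2 = π + 2β = 208.9550°
tangent length = C·cosβ = 69.7137
L = (r1+r2)·wrap + 2·C·cosβ = 18·3.6470 + 2·69.7137 = 205.0726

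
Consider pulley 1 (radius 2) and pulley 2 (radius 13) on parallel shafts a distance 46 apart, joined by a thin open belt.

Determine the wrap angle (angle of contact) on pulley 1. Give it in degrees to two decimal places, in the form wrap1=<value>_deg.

wrap1=152.33_deg

open belt: β = asin((r2−r1)/C) = asin(11/46) = 13.8352°
wrap1 = π − 2β = 152.3296°
wrap2 = π + 2β = 207.6704°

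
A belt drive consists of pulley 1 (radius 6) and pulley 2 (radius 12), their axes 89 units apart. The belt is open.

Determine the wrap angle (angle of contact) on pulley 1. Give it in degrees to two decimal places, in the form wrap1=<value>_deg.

open belt: β = asin((r2−r1)/C) = asin(6/89) = 3.8656°
wrap1 = π − 2β = 172.2689°
wrap2 = π + 2β = 187.7311°

wrap1=172.27_deg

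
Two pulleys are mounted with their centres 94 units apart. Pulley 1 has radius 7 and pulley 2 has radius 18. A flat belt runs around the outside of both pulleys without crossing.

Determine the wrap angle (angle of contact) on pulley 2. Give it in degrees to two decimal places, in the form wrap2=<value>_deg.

open belt: β = asin((r2−r1)/C) = asin(11/94) = 6.7202°
wrap1 = π − 2β = 166.5596°
wrap2 = π + 2β = 193.4404°

wrap2=193.44_deg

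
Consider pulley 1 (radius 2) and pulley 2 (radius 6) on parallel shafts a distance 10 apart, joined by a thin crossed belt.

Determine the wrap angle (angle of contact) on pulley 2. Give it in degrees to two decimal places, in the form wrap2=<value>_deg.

wrap2=286.26_deg

crossed belt: β = asin((r1+r2)/C) = asin(8/10) = 53.1301°
wrap1 = wrap2 = π + 2β = 286.2602°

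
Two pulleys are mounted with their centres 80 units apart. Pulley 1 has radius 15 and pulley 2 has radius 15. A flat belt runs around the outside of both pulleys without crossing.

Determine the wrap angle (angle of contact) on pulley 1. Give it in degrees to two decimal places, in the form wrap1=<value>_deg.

wrap1=180.00_deg

open belt: β = asin((r2−r1)/C) = asin(0/80) = 0.0000°
wrap1 = π − 2β = 180.0000°
wrap2 = π + 2β = 180.0000°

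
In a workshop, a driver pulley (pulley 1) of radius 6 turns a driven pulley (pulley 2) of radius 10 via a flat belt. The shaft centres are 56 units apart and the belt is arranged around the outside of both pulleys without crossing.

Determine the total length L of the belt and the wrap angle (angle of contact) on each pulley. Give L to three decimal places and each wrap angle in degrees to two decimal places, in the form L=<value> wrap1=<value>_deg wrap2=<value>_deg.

L=162.551 wrap1=171.81_deg wrap2=188.19_deg

open belt: β = asin((r2−r1)/C) = asin(4/56) = 4.0960°
wrap1 = π − 2β = 171.8079°
wrap2 = π + 2β = 188.1921°
tangent length = C·cosβ = 55.8570
L = r1·wrap1 + r2·wrap2 + 2·C·cosβ = 6·2.9986 + 10·3.2846 + 2·55.8570 = 162.5513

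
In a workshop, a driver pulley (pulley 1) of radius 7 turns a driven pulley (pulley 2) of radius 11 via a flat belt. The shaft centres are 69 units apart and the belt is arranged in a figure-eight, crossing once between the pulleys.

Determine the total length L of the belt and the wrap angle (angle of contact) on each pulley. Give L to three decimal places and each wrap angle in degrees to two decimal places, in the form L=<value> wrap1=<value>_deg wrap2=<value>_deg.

crossed belt: β = asin((r1+r2)/C) = asin(18/69) = 15.1217°
wrap1 = wrap2 = π + 2β = 210.2433°
tangent length = C·cosβ = 66.6108
L = (r1+r2)·wrap + 2·C·cosβ = 18·3.6694 + 2·66.6108 = 199.2715

L=199.272 wrap1=210.24_deg wrap2=210.24_deg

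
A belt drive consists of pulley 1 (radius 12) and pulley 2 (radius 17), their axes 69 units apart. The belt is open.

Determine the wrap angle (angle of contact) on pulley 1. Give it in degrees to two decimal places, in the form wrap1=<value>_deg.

open belt: β = asin((r2−r1)/C) = asin(5/69) = 4.1555°
wrap1 = π − 2β = 171.6890°
wrap2 = π + 2β = 188.3110°

wrap1=171.69_deg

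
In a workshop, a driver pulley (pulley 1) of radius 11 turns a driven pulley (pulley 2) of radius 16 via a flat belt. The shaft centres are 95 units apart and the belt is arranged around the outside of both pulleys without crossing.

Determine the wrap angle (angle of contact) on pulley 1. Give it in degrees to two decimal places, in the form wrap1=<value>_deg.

wrap1=173.97_deg

open belt: β = asin((r2−r1)/C) = asin(5/95) = 3.0170°
wrap1 = π − 2β = 173.9661°
wrap2 = π + 2β = 186.0339°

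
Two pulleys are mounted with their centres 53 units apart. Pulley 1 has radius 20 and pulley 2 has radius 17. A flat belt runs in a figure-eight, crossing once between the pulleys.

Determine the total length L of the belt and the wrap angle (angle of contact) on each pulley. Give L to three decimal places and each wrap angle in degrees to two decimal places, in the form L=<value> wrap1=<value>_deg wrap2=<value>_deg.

L=249.318 wrap1=268.55_deg wrap2=268.55_deg

crossed belt: β = asin((r1+r2)/C) = asin(37/53) = 44.2758°
wrap1 = wrap2 = π + 2β = 268.5516°
tangent length = C·cosβ = 37.9473
L = (r1+r2)·wrap + 2·C·cosβ = 37·4.6871 + 2·37.9473 = 249.3177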